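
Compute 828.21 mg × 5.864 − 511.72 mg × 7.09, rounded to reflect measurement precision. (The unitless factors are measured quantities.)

828.21 × 5.864 = 4856.62344 → 4857 mg (4 s.f., last digit at the 10^0 place).
511.72 × 7.09 = 3628.0948 → 3.63 × 10³ mg (3 s.f., last digit at the 10^1 place).
Difference: 1228.52864 mg; keep the coarser place, 10^1.
Result: 1.23 × 10³ mg.

1.23 × 10³ mg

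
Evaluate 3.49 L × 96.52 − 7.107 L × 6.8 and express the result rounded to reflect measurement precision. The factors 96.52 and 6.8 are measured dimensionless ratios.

3.49 × 96.52 = 336.8548 → 337 L (3 s.f., last digit at the 10^0 place).
7.107 × 6.8 = 48.3276 → 48 L (2 s.f., last digit at the 10^0 place).
Difference: 288.5272 L; keep the coarser place, 10^0.
Result: 289 L.

289 L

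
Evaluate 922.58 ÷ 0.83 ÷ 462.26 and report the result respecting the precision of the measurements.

922.58 ÷ 0.83 ÷ 462.26 = 2.40458220195…
Multiplication/division keeps the fewest significant figures: 922.58 → 5 s.f., 0.83 → 2 s.f., 462.26 → 5 s.f.; limit is 2.
Rounded to 2 significant figures: 2.4.

2.4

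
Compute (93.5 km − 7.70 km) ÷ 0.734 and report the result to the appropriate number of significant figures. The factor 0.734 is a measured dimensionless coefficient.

93.5 km − 7.70 km = 85.80 km; the difference is limited to 1 decimal place (3 s.f.).
Carrying full precision, 85.80 ÷ 0.734 = 116.89373297… km; 0.734 has 3 s.f., so the result keeps min(3, 3) = 3 s.f.
Rounded to 3 significant figures: 117 km.

117 km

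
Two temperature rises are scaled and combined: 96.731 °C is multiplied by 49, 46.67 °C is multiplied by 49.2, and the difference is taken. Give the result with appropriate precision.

96.731 × 49 = 4739.819 → 4.7 × 10³ °C (2 s.f., last digit at the 10^2 place).
46.67 × 49.2 = 2296.164 → 2.30 × 10³ °C (3 s.f., last digit at the 10^1 place).
Difference: 2443.655 °C; keep the coarser place, 10^2.
Result: 2.4 × 10³ °C.

2.4 × 10³ °C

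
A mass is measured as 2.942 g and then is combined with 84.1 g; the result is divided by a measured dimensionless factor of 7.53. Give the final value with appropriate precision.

11.6 g

2.942 g + 84.1 g = 87.042 g; the sum is limited to 1 decimal place (3 s.f.).
Carrying full precision, 87.042 ÷ 7.53 = 11.5593625498… g; 7.53 has 3 s.f., so the result keeps min(3, 3) = 3 s.f.
Rounded to 3 significant figures: 11.6 g.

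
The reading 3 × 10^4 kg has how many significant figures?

3 × 10^4: in scientific notation every digit of the coefficient is significant.

1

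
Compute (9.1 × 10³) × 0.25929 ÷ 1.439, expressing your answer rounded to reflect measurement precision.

1.6 × 10³

(9.1 × 10³) × 0.25929 ÷ 1.439 = 1639.70743572…
Multiplication/division keeps the fewest significant figures: 9.1 × 10³ → 2 s.f., 0.25929 → 5 s.f., 1.439 → 4 s.f.; limit is 2.
Rounded to 2 significant figures: 1.6 × 10³.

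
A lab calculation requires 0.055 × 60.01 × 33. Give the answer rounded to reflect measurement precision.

0.055 × 60.01 × 33 = 108.91815
Multiplication/division keeps the fewest significant figures: 0.055 → 2 s.f., 60.01 → 4 s.f., 33 → 2 s.f.; limit is 2.
Rounded to 2 significant figures: 1.1 × 10^2.

1.1 × 10^2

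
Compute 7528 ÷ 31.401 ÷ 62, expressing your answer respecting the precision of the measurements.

3.9

7528 ÷ 31.401 ÷ 62 = 3.86673528992…
Multiplication/division keeps the fewest significant figures: 7528 → 4 s.f., 31.401 → 5 s.f., 62 → 2 s.f.; limit is 2.
Rounded to 2 significant figures: 3.9.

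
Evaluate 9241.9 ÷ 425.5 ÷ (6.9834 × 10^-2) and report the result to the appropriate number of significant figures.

311.0

9241.9 ÷ 425.5 ÷ (6.9834 × 10^-2) = 311.024629937…
Multiplication/division keeps the fewest significant figures: 9241.9 → 5 s.f., 425.5 → 4 s.f., 6.9834 × 10^-2 → 5 s.f.; limit is 4.
Rounded to 4 significant figures: 311.0.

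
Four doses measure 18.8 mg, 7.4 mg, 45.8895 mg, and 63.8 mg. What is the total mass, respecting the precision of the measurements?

18.8 mg + 7.4 mg + 45.8895 mg + 63.8 mg = 135.8895 mg.
Addition/subtraction keeps the fewest decimal places: 18.8 → 1 decimal place, 7.4 → 1 decimal place, 45.8895 → 4 decimal places, 63.8 → 1 decimal place; limit is 1.
Rounded to 1 decimal place: 135.9 mg.

135.9 mg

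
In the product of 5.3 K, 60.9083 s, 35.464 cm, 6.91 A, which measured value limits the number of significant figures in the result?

5.3 K

5.3 K → 2 s.f.; 60.9083 s → 6 s.f.; 35.464 cm → 5 s.f.; 6.91 A → 3 s.f.
The fewest is 2 significant figures, from 5.3 K.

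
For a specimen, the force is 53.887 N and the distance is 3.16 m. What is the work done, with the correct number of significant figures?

work done = 53.887 N × 3.16 m = 170.28292 J.
53.887 has 5 significant figures; 3.16 has 3.
Division/multiplication keeps the fewest: 3 significant figures.
Rounded: 170. J.

170. J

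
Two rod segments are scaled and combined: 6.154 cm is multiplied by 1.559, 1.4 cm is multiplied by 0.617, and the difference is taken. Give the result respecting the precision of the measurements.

6.154 × 1.559 = 9.594086 → 9.594 cm (4 s.f., last digit at the 10^-3 place).
1.4 × 0.617 = 0.8638 → 0.86 cm (2 s.f., last digit at the 10^-2 place).
Difference: 8.730286 cm; keep the coarser place, 10^-2.
Result: 8.73 cm.

8.73 cm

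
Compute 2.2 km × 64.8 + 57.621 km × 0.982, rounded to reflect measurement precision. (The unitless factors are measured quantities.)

2.2 × 64.8 = 142.56 → 1.4 × 10^2 km (2 s.f., last digit at the 10^1 place).
57.621 × 0.982 = 56.583822 → 56.6 km (3 s.f., last digit at the 10^-1 place).
Sum: 199.143822 km; keep the coarser place, 10^1.
Result: 2.0 × 10^2 km.

2.0 × 10^2 km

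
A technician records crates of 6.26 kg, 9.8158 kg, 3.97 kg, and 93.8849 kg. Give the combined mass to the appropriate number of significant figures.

6.26 kg + 9.8158 kg + 3.97 kg + 93.8849 kg = 113.9307 kg.
Addition/subtraction keeps the fewest decimal places: 6.26 → 2 decimal places, 9.8158 → 4 decimal places, 3.97 → 2 decimal places, 93.8849 → 4 decimal places; limit is 2.
Rounded to 2 decimal places: 113.93 kg.

113.93 kg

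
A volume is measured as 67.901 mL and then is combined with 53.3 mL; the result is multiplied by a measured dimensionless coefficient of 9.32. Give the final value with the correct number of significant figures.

67.901 mL + 53.3 mL = 121.201 mL; the sum is limited to 1 decimal place (4 s.f.).
Carrying full precision, 121.201 × 9.32 = 1129.59332 mL; 9.32 has 3 s.f., so the result keeps min(4, 3) = 3 s.f.
Rounded to 3 significant figures: 1.13 × 10³ mL.

1.13 × 10³ mL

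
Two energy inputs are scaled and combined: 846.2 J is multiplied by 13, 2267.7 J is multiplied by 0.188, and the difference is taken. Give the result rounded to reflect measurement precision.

846.2 × 13 = 11000.6 → 1.1 × 10^4 J (2 s.f., last digit at the 10^3 place).
2267.7 × 0.188 = 426.3276 → 4.26 × 10^2 J (3 s.f., last digit at the 10^0 place).
Difference: 10574.2724 J; keep the coarser place, 10^3.
Result: 1.1 × 10^4 J.

1.1 × 10^4 J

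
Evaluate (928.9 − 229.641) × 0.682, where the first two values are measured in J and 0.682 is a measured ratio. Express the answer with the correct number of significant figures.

477 J

928.9 J − 229.641 J = 699.259 J; the difference is limited to 1 decimal place (4 s.f.).
Carrying full precision, 699.259 × 0.682 = 476.894638 J; 0.682 has 3 s.f., so the result keeps min(4, 3) = 3 s.f.
Rounded to 3 significant figures: 477 J.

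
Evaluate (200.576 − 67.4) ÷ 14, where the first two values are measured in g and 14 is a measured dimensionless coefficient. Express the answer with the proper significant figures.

9.5 g

200.576 g − 67.4 g = 133.176 g; the difference is limited to 1 decimal place (4 s.f.).
Carrying full precision, 133.176 ÷ 14 = 9.51257142857… g; 14 has 2 s.f., so the result keeps min(4, 2) = 2 s.f.
Rounded to 2 significant figures: 9.5 g.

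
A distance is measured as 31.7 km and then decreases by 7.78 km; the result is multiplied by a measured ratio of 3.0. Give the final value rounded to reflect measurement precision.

31.7 km − 7.78 km = 23.92 km; the difference is limited to 1 decimal place (3 s.f.).
Carrying full precision, 23.92 × 3.0 = 71.76 km; 3.0 has 2 s.f., so the result keeps min(3, 2) = 2 s.f.
Rounded to 2 significant figures: 72 km.

72 km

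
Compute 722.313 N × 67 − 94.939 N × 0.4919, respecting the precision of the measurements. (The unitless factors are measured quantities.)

722.313 × 67 = 48394.971 → 4.8 × 10⁴ N (2 s.f., last digit at the 10^3 place).
94.939 × 0.4919 = 46.7004941 → 46.70 N (4 s.f., last digit at the 10^-2 place).
Difference: 48348.2705059 N; keep the coarser place, 10^3.
Result: 4.8 × 10⁴ N.

4.8 × 10⁴ N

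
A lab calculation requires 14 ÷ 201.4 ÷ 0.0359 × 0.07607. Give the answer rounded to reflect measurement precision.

0.15

14 ÷ 201.4 ÷ 0.0359 × 0.07607 = 0.147294841403…
Multiplication/division keeps the fewest significant figures: 14 → 2 s.f., 201.4 → 4 s.f., 0.0359 → 3 s.f., 0.07607 → 4 s.f.; limit is 2.
Rounded to 2 significant figures: 0.15.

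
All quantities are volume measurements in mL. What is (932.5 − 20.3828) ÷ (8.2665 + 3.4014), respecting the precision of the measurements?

78.17

932.5 − 20.3828 = 912.1172, limited to 1 d.p. → 4 s.f.; 8.2665 + 3.4014 = 11.6679, limited to 4 d.p. → 6 s.f.
Carrying full precision, 912.1172 ÷ 11.6679 = 78.1732102606…; keep min(4, 6) = 4 s.f.
Rounded to 4 significant figures: 78.17.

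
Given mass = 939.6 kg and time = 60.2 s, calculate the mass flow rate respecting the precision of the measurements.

mass flow rate = 939.6 kg ÷ 60.2 s = 15.6079734219… kg/s.
939.6 has 4 significant figures; 60.2 has 3.
Division/multiplication keeps the fewest: 3 significant figures.
Rounded: 15.6 kg/s.

15.6 kg/s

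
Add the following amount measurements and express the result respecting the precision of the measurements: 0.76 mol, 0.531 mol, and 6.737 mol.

8.03 mol

0.76 mol + 0.531 mol + 6.737 mol = 8.028 mol.
Addition/subtraction keeps the fewest decimal places: 0.76 → 2 decimal places, 0.531 → 3 decimal places, 6.737 → 3 decimal places; limit is 2.
Rounded to 2 decimal places: 8.03 mol.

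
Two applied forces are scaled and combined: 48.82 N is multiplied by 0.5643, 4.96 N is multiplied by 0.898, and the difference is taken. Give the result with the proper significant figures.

48.82 × 0.5643 = 27.549126 → 27.55 N (4 s.f., last digit at the 10^-2 place).
4.96 × 0.898 = 4.45408 → 4.45 N (3 s.f., last digit at the 10^-2 place).
Difference: 23.095046 N; keep the coarser place, 10^-2.
Result: 23.10 N.

23.10 N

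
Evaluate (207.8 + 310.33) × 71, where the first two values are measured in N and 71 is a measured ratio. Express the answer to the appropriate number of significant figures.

207.8 N + 310.33 N = 518.13 N; the sum is limited to 1 decimal place (4 s.f.).
Carrying full precision, 518.13 × 71 = 36787.23 N; 71 has 2 s.f., so the result keeps min(4, 2) = 2 s.f.
Rounded to 2 significant figures: 3.7 × 10^4 N.

3.7 × 10^4 N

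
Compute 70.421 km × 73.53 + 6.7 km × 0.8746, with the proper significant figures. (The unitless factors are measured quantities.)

5184 km

70.421 × 73.53 = 5178.05613 → 5178 km (4 s.f., last digit at the 10^0 place).
6.7 × 0.8746 = 5.85982 → 5.9 km (2 s.f., last digit at the 10^-1 place).
Sum: 5183.91595 km; keep the coarser place, 10^0.
Result: 5184 km.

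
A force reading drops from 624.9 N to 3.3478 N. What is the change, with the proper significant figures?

624.9 N − 3.3478 N = 621.5522 N.
Addition/subtraction keeps the fewest decimal places: 624.9 → 1 decimal place, 3.3478 → 4 decimal places; limit is 1.
Rounded to 1 decimal place: 621.6 N.

621.6 N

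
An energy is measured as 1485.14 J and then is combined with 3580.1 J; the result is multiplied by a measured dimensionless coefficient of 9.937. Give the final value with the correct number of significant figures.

5.033 × 10^4 J

1485.14 J + 3580.1 J = 5065.24 J; the sum is limited to 1 decimal place (5 s.f.).
Carrying full precision, 5065.24 × 9.937 = 50333.28988 J; 9.937 has 4 s.f., so the result keeps min(5, 4) = 4 s.f.
Rounded to 4 significant figures: 5.033 × 10^4 J.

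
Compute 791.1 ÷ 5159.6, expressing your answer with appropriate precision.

791.1 ÷ 5159.6 = 0.153325839212…
Multiplication/division keeps the fewest significant figures: 791.1 → 4 s.f., 5159.6 → 5 s.f.; limit is 4.
Rounded to 4 significant figures: 0.1533.

0.1533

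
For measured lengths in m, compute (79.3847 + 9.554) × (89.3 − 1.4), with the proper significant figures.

79.3847 + 9.554 = 88.9387, limited to 3 d.p. → 5 s.f.; 89.3 − 1.4 = 87.9, limited to 1 d.p. → 3 s.f.
Carrying full precision, 88.9387 × 87.9 = 7817.71173; keep min(5, 3) = 3 s.f.
Rounded to 3 significant figures: 7.82 × 10³ m².

7.82 × 10³ m²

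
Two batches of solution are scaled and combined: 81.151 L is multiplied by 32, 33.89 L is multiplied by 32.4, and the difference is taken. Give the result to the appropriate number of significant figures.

1.5 × 10^3 L

81.151 × 32 = 2596.832 → 2.6 × 10^3 L (2 s.f., last digit at the 10^2 place).
33.89 × 32.4 = 1098.036 → 1.10 × 10^3 L (3 s.f., last digit at the 10^1 place).
Difference: 1498.796 L; keep the coarser place, 10^2.
Result: 1.5 × 10^3 L.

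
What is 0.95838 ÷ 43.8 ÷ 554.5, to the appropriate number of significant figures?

0.95838 ÷ 43.8 ÷ 554.5 = 0.0000394604543153…
Multiplication/division keeps the fewest significant figures: 0.95838 → 5 s.f., 43.8 → 3 s.f., 554.5 → 4 s.f.; limit is 3.
Rounded to 3 significant figures: 3.95 × 10⁻⁵.

3.95 × 10⁻⁵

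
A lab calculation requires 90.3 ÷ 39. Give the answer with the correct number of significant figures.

90.3 ÷ 39 = 2.31538461538…
Multiplication/division keeps the fewest significant figures: 90.3 → 3 s.f., 39 → 2 s.f.; limit is 2.
Rounded to 2 significant figures: 2.3.

2.3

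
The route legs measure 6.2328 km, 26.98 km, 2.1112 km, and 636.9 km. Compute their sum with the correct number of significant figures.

6.2328 km + 26.98 km + 2.1112 km + 636.9 km = 672.2240 km.
Addition/subtraction keeps the fewest decimal places: 6.2328 → 4 decimal places, 26.98 → 2 decimal places, 2.1112 → 4 decimal places, 636.9 → 1 decimal place; limit is 1.
Rounded to 1 decimal place: 672.2 km.

672.2 km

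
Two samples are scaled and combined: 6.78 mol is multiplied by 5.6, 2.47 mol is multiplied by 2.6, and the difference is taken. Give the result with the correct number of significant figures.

32 mol

6.78 × 5.6 = 37.968 → 38 mol (2 s.f., last digit at the 10^0 place).
2.47 × 2.6 = 6.422 → 6.4 mol (2 s.f., last digit at the 10^-1 place).
Difference: 31.546 mol; keep the coarser place, 10^0.
Result: 32 mol.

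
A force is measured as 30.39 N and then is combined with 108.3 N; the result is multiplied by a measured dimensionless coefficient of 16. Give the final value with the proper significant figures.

2.2 × 10³ N

30.39 N + 108.3 N = 138.69 N; the sum is limited to 1 decimal place (4 s.f.).
Carrying full precision, 138.69 × 16 = 2219.04 N; 16 has 2 s.f., so the result keeps min(4, 2) = 2 s.f.
Rounded to 2 significant figures: 2.2 × 10³ N.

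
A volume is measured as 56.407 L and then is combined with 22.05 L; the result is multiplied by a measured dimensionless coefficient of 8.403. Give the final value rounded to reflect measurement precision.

56.407 L + 22.05 L = 78.457 L; the sum is limited to 2 decimal places (4 s.f.).
Carrying full precision, 78.457 × 8.403 = 659.274171 L; 8.403 has 4 s.f., so the result keeps min(4, 4) = 4 s.f.
Rounded to 4 significant figures: 659.3 L.

659.3 L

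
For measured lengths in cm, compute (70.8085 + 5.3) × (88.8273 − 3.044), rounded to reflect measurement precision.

70.8085 + 5.3 = 76.1085, limited to 1 d.p. → 3 s.f.; 88.8273 − 3.044 = 85.7833, limited to 3 d.p. → 5 s.f.
Carrying full precision, 76.1085 × 85.7833 = 6528.83828805; keep min(3, 5) = 3 s.f.
Rounded to 3 significant figures: 6.53 × 10^3 cm².

6.53 × 10^3 cm²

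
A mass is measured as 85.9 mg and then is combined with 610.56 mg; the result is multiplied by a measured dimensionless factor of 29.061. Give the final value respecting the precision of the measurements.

2.024 × 10^4 mg

85.9 mg + 610.56 mg = 696.46 mg; the sum is limited to 1 decimal place (4 s.f.).
Carrying full precision, 696.46 × 29.061 = 20239.82406 mg; 29.061 has 5 s.f., so the result keeps min(4, 5) = 4 s.f.
Rounded to 4 significant figures: 2.024 × 10^4 mg.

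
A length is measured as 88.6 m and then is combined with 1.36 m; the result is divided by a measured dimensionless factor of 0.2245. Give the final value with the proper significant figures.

401 m

88.6 m + 1.36 m = 89.96 m; the sum is limited to 1 decimal place (3 s.f.).
Carrying full precision, 89.96 ÷ 0.2245 = 400.712694878… m; 0.2245 has 4 s.f., so the result keeps min(3, 4) = 3 s.f.
Rounded to 3 significant figures: 401 m.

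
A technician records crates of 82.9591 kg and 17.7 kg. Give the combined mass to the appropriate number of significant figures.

82.9591 kg + 17.7 kg = 100.6591 kg.
Addition/subtraction keeps the fewest decimal places: 82.9591 → 4 decimal places, 17.7 → 1 decimal place; limit is 1.
Rounded to 1 decimal place: 100.7 kg.

100.7 kg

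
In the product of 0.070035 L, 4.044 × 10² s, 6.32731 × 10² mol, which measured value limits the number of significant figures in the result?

0.070035 L → 5 s.f.; 4.044 × 10² s → 4 s.f.; 6.32731 × 10² mol → 6 s.f.
The fewest is 4 significant figures, from 4.044 × 10² s.

4.044 × 10² s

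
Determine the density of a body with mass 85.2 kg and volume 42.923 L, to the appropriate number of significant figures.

1.98 kg/L

density = 85.2 kg ÷ 42.923 L = 1.98494979382… kg/L.
85.2 has 3 significant figures; 42.923 has 5.
Division/multiplication keeps the fewest: 3 significant figures.
Rounded: 1.98 kg/L.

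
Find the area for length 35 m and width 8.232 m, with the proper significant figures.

area = 35 m × 8.232 m = 288.12 m².
35 has 2 significant figures; 8.232 has 4.
Division/multiplication keeps the fewest: 2 significant figures.
Rounded: 2.9 × 10^2 m².

2.9 × 10^2 m²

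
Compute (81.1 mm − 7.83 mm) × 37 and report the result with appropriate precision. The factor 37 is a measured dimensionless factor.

2.7 × 10³ mm

81.1 mm − 7.83 mm = 73.27 mm; the difference is limited to 1 decimal place (3 s.f.).
Carrying full precision, 73.27 × 37 = 2710.99 mm; 37 has 2 s.f., so the result keeps min(3, 2) = 2 s.f.
Rounded to 2 significant figures: 2.7 × 10³ mm.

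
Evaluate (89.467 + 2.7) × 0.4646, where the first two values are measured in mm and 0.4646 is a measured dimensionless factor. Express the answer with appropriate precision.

89.467 mm + 2.7 mm = 92.167 mm; the sum is limited to 1 decimal place (3 s.f.).
Carrying full precision, 92.167 × 0.4646 = 42.8207882 mm; 0.4646 has 4 s.f., so the result keeps min(3, 4) = 3 s.f.
Rounded to 3 significant figures: 42.8 mm.

42.8 mm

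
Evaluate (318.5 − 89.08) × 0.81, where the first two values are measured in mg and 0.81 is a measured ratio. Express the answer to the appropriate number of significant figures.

1.9 × 10² mg

318.5 mg − 89.08 mg = 229.42 mg; the difference is limited to 1 decimal place (4 s.f.).
Carrying full precision, 229.42 × 0.81 = 185.8302 mg; 0.81 has 2 s.f., so the result keeps min(4, 2) = 2 s.f.
Rounded to 2 significant figures: 1.9 × 10² mg.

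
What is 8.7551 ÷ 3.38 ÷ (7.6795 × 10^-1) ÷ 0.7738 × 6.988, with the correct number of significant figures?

30.5

8.7551 ÷ 3.38 ÷ (7.6795 × 10^-1) ÷ 0.7738 × 6.988 = 30.460402436…
Multiplication/division keeps the fewest significant figures: 8.7551 → 5 s.f., 3.38 → 3 s.f., 7.6795 × 10^-1 → 5 s.f., 0.7738 → 4 s.f., 6.988 → 4 s.f.; limit is 3.
Rounded to 3 significant figures: 30.5.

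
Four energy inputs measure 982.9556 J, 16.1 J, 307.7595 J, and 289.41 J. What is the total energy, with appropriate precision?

982.9556 J + 16.1 J + 307.7595 J + 289.41 J = 1596.2251 J.
Addition/subtraction keeps the fewest decimal places: 982.9556 → 4 decimal places, 16.1 → 1 decimal place, 307.7595 → 4 decimal places, 289.41 → 2 decimal places; limit is 1.
Rounded to 1 decimal place: 1596.2 J.

1596.2 J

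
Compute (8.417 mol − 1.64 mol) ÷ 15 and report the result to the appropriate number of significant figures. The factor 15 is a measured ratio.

0.45 mol

8.417 mol − 1.64 mol = 6.777 mol; the difference is limited to 2 decimal places (3 s.f.).
Carrying full precision, 6.777 ÷ 15 = 0.4518 mol; 15 has 2 s.f., so the result keeps min(3, 2) = 2 s.f.
Rounded to 2 significant figures: 0.45 mol.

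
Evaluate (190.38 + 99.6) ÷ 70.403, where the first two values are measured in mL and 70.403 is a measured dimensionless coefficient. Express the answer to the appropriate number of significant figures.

4.119 mL

190.38 mL + 99.6 mL = 289.98 mL; the sum is limited to 1 decimal place (4 s.f.).
Carrying full precision, 289.98 ÷ 70.403 = 4.11885857137… mL; 70.403 has 5 s.f., so the result keeps min(4, 5) = 4 s.f.
Rounded to 4 significant figures: 4.119 mL.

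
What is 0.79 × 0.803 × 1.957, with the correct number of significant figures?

0.79 × 0.803 × 1.957 = 1.24146209
Multiplication/division keeps the fewest significant figures: 0.79 → 2 s.f., 0.803 → 3 s.f., 1.957 → 4 s.f.; limit is 2.
Rounded to 2 significant figures: 1.2.

1.2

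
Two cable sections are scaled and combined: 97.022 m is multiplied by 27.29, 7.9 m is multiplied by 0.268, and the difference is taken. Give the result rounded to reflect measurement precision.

97.022 × 27.29 = 2647.73038 → 2648 m (4 s.f., last digit at the 10^0 place).
7.9 × 0.268 = 2.1172 → 2.1 m (2 s.f., last digit at the 10^-1 place).
Difference: 2645.61318 m; keep the coarser place, 10^0.
Result: 2646 m.

2646 m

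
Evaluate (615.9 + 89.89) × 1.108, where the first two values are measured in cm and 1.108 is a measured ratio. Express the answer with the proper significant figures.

615.9 cm + 89.89 cm = 705.79 cm; the sum is limited to 1 decimal place (4 s.f.).
Carrying full precision, 705.79 × 1.108 = 782.01532 cm; 1.108 has 4 s.f., so the result keeps min(4, 4) = 4 s.f.
Rounded to 4 significant figures: 7.820 × 10² cm.

7.820 × 10² cm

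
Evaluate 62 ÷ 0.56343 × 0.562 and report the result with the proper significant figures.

62

62 ÷ 0.56343 × 0.562 = 61.8426423868…
Multiplication/division keeps the fewest significant figures: 62 → 2 s.f., 0.56343 → 5 s.f., 0.562 → 3 s.f.; limit is 2.
Rounded to 2 significant figures: 62.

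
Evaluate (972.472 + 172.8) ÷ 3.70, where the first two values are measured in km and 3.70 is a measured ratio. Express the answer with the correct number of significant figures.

310. km

972.472 km + 172.8 km = 1145.272 km; the sum is limited to 1 decimal place (5 s.f.).
Carrying full precision, 1145.272 ÷ 3.70 = 309.532972973… km; 3.70 has 3 s.f., so the result keeps min(5, 3) = 3 s.f.
Rounded to 3 significant figures: 310. km.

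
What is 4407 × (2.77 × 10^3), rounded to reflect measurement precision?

1.22 × 10^7

4407 × (2.77 × 10^3) = 12207390
Multiplication/division keeps the fewest significant figures: 4407 → 4 s.f., 2.77 × 10^3 → 3 s.f.; limit is 3.
Rounded to 3 significant figures: 1.22 × 10^7.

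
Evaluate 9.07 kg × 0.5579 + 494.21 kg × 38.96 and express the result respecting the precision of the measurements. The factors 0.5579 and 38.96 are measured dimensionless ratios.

1.926 × 10⁴ kg

9.07 × 0.5579 = 5.060153 → 5.06 kg (3 s.f., last digit at the 10^-2 place).
494.21 × 38.96 = 19254.4216 → 1.925 × 10⁴ kg (4 s.f., last digit at the 10^1 place).
Sum: 19259.481753 kg; keep the coarser place, 10^1.
Result: 1.926 × 10⁴ kg.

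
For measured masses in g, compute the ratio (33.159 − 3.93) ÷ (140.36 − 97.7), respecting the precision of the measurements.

0.685

33.159 − 3.93 = 29.229, limited to 2 d.p. → 4 s.f.; 140.36 − 97.7 = 42.66, limited to 1 d.p. → 3 s.f.
Carrying full precision, 29.229 ÷ 42.66 = 0.685161744023…; keep min(4, 3) = 3 s.f.
Rounded to 3 significant figures: 0.685.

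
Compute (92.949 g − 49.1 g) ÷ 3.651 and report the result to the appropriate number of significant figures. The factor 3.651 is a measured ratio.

92.949 g − 49.1 g = 43.849 g; the difference is limited to 1 decimal place (3 s.f.).
Carrying full precision, 43.849 ÷ 3.651 = 12.0101342098… g; 3.651 has 4 s.f., so the result keeps min(3, 4) = 3 s.f.
Rounded to 3 significant figures: 12.0 g.

12.0 g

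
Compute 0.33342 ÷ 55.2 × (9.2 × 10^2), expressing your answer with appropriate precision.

0.33342 ÷ 55.2 × (9.2 × 10^2) = 5.557
Multiplication/division keeps the fewest significant figures: 0.33342 → 5 s.f., 55.2 → 3 s.f., 9.2 × 10^2 → 2 s.f.; limit is 2.
Rounded to 2 significant figures: 5.6.

5.6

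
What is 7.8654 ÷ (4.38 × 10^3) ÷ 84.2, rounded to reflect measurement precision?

7.8654 ÷ (4.38 × 10^3) ÷ 84.2 = 0.0000213272378225…
Multiplication/division keeps the fewest significant figures: 7.8654 → 5 s.f., 4.38 × 10^3 → 3 s.f., 84.2 → 3 s.f.; limit is 3.
Rounded to 3 significant figures: 2.13 × 10^-5.

2.13 × 10^-5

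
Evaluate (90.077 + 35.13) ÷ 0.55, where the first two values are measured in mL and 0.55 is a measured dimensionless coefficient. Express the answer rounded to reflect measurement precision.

90.077 mL + 35.13 mL = 125.207 mL; the sum is limited to 2 decimal places (5 s.f.).
Carrying full precision, 125.207 ÷ 0.55 = 227.649090909… mL; 0.55 has 2 s.f., so the result keeps min(5, 2) = 2 s.f.
Rounded to 2 significant figures: 2.3 × 10^2 mL.

2.3 × 10^2 mL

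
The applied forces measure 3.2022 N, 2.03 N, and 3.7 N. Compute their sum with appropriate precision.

8.9 N

3.2022 N + 2.03 N + 3.7 N = 8.9322 N.
Addition/subtraction keeps the fewest decimal places: 3.2022 → 4 decimal places, 2.03 → 2 decimal places, 3.7 → 1 decimal place; limit is 1.
Rounded to 1 decimal place: 8.9 N.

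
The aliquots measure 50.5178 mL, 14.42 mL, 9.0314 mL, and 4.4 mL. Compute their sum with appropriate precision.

50.5178 mL + 14.42 mL + 9.0314 mL + 4.4 mL = 78.3692 mL.
Addition/subtraction keeps the fewest decimal places: 50.5178 → 4 decimal places, 14.42 → 2 decimal places, 9.0314 → 4 decimal places, 4.4 → 1 decimal place; limit is 1.
Rounded to 1 decimal place: 78.4 mL.

78.4 mL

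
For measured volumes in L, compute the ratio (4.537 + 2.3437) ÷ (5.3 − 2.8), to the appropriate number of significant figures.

4.537 + 2.3437 = 6.8807, limited to 3 d.p. → 4 s.f.; 5.3 − 2.8 = 2.5, limited to 1 d.p. → 2 s.f.
Carrying full precision, 6.8807 ÷ 2.5 = 2.75228; keep min(4, 2) = 2 s.f.
Rounded to 2 significant figures: 2.8.

2.8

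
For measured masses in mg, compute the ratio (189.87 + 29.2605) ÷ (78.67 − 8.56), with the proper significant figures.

189.87 + 29.2605 = 219.1305, limited to 2 d.p. → 5 s.f.; 78.67 − 8.56 = 70.11, limited to 2 d.p. → 4 s.f.
Carrying full precision, 219.1305 ÷ 70.11 = 3.12552417629…; keep min(5, 4) = 4 s.f.
Rounded to 4 significant figures: 3.126.

3.126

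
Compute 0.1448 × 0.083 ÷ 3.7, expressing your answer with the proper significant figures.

0.1448 × 0.083 ÷ 3.7 = 0.00324821621622…
Multiplication/division keeps the fewest significant figures: 0.1448 → 4 s.f., 0.083 → 2 s.f., 3.7 → 2 s.f.; limit is 2.
Rounded to 2 significant figures: 0.0032.

0.0032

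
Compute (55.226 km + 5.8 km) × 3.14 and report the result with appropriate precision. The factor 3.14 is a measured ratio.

55.226 km + 5.8 km = 61.026 km; the sum is limited to 1 decimal place (3 s.f.).
Carrying full precision, 61.026 × 3.14 = 191.62164 km; 3.14 has 3 s.f., so the result keeps min(3, 3) = 3 s.f.
Rounded to 3 significant figures: 192 km.

192 km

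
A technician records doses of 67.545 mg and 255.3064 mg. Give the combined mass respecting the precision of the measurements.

67.545 mg + 255.3064 mg = 322.8514 mg.
Addition/subtraction keeps the fewest decimal places: 67.545 → 3 decimal places, 255.3064 → 4 decimal places; limit is 3.
Rounded to 3 decimal places: 322.851 mg.

322.851 mg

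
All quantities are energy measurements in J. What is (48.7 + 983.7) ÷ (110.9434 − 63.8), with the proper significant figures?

21.9

48.7 + 983.7 = 1032.4, limited to 1 d.p. → 5 s.f.; 110.9434 − 63.8 = 47.1434, limited to 1 d.p. → 3 s.f.
Carrying full precision, 1032.4 ÷ 47.1434 = 21.8991417675…; keep min(5, 3) = 3 s.f.
Rounded to 3 significant figures: 21.9.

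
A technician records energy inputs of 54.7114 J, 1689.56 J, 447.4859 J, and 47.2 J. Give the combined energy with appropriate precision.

2239.0 J

54.7114 J + 1689.56 J + 447.4859 J + 47.2 J = 2238.9573 J.
Addition/subtraction keeps the fewest decimal places: 54.7114 → 4 decimal places, 1689.56 → 2 decimal places, 447.4859 → 4 decimal places, 47.2 → 1 decimal place; limit is 1.
Rounded to 1 decimal place: 2239.0 J.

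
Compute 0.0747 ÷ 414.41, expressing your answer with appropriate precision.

1.80 × 10^-4

0.0747 ÷ 414.41 = 0.000180256267947…
Multiplication/division keeps the fewest significant figures: 0.0747 → 3 s.f., 414.41 → 5 s.f.; limit is 3.
Rounded to 3 significant figures: 1.80 × 10^-4.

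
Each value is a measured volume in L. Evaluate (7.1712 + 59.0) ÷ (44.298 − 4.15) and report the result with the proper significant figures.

1.65

7.1712 + 59.0 = 66.1712, limited to 1 d.p. → 3 s.f.; 44.298 − 4.15 = 40.148, limited to 2 d.p. → 4 s.f.
Carrying full precision, 66.1712 ÷ 40.148 = 1.64818172761…; keep min(3, 4) = 3 s.f.
Rounded to 3 significant figures: 1.65.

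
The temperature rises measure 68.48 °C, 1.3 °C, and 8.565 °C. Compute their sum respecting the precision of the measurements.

68.48 °C + 1.3 °C + 8.565 °C = 78.345 °C.
Addition/subtraction keeps the fewest decimal places: 68.48 → 2 decimal places, 1.3 → 1 decimal place, 8.565 → 3 decimal places; limit is 1.
Rounded to 1 decimal place: 78.3 °C.

78.3 °C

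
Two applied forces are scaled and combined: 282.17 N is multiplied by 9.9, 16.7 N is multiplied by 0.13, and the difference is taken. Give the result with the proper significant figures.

282.17 × 9.9 = 2793.483 → 2.8 × 10^3 N (2 s.f., last digit at the 10^2 place).
16.7 × 0.13 = 2.171 → 2.2 N (2 s.f., last digit at the 10^-1 place).
Difference: 2791.312 N; keep the coarser place, 10^2.
Result: 2.8 × 10^3 N.

2.8 × 10^3 N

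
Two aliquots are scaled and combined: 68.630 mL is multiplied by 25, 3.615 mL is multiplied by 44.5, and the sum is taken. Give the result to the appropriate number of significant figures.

1.9 × 10³ mL

68.630 × 25 = 1715.75 → 1.7 × 10³ mL (2 s.f., last digit at the 10^2 place).
3.615 × 44.5 = 160.8675 → 161 mL (3 s.f., last digit at the 10^0 place).
Sum: 1876.6175 mL; keep the coarser place, 10^2.
Result: 1.9 × 10³ mL.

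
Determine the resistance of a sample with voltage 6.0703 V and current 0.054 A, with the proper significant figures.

resistance = 6.0703 V ÷ 0.054 A = 112.412962963… Ω.
6.0703 has 5 significant figures; 0.054 has 2.
Division/multiplication keeps the fewest: 2 significant figures.
Rounded: 1.1 × 10² Ω.

1.1 × 10² Ω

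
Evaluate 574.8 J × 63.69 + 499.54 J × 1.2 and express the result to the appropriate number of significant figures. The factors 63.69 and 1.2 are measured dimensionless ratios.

3.721 × 10^4 J

574.8 × 63.69 = 36609.012 → 3.661 × 10^4 J (4 s.f., last digit at the 10^1 place).
499.54 × 1.2 = 599.448 → 6.0 × 10^2 J (2 s.f., last digit at the 10^1 place).
Sum: 37208.46 J; keep the coarser place, 10^1.
Result: 3.721 × 10^4 J.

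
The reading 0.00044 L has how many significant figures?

0.00044: leading zeros are not significant.

2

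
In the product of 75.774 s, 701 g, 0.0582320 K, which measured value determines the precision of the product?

701 g

75.774 s → 5 s.f.; 701 g → 3 s.f.; 0.0582320 K → 6 s.f.
The fewest is 3 significant figures, from 701 g.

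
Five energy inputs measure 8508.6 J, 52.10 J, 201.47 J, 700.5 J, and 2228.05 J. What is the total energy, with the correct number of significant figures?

8508.6 J + 52.10 J + 201.47 J + 700.5 J + 2228.05 J = 11690.72 J.
Addition/subtraction keeps the fewest decimal places: 8508.6 → 1 decimal place, 52.10 → 2 decimal places, 201.47 → 2 decimal places, 700.5 → 1 decimal place, 2228.05 → 2 decimal places; limit is 1.
Rounded to 1 decimal place: 1.16907 × 10⁴ J.

1.16907 × 10⁴ J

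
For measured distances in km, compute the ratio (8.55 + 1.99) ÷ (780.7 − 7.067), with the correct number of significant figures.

0.01362

8.55 + 1.99 = 10.54, limited to 2 d.p. → 4 s.f.; 780.7 − 7.067 = 773.633, limited to 1 d.p. → 4 s.f.
Carrying full precision, 10.54 ÷ 773.633 = 0.0136240310328…; keep min(4, 4) = 4 s.f.
Rounded to 4 significant figures: 0.01362.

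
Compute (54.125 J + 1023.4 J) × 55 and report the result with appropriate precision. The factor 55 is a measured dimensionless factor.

5.9 × 10^4 J

54.125 J + 1023.4 J = 1077.525 J; the sum is limited to 1 decimal place (5 s.f.).
Carrying full precision, 1077.525 × 55 = 59263.875 J; 55 has 2 s.f., so the result keeps min(5, 2) = 2 s.f.
Rounded to 2 significant figures: 5.9 × 10^4 J.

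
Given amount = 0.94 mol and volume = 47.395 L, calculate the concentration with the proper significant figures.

concentration = 0.94 mol ÷ 47.395 L = 0.0198333157506… mol/L.
0.94 has 2 significant figures; 47.395 has 5.
Division/multiplication keeps the fewest: 2 significant figures.
Rounded: 0.020 mol/L.

0.020 mol/L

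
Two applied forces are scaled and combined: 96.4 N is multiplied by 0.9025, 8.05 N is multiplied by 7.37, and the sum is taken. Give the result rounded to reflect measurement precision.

96.4 × 0.9025 = 87.001 → 87.0 N (3 s.f., last digit at the 10^-1 place).
8.05 × 7.37 = 59.3285 → 59.3 N (3 s.f., last digit at the 10^-1 place).
Sum: 146.3295 N; keep the coarser place, 10^-1.
Result: 146.3 N.

146.3 N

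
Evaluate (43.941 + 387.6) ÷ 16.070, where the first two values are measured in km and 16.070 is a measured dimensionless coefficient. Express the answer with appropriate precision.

26.85 km

43.941 km + 387.6 km = 431.541 km; the sum is limited to 1 decimal place (4 s.f.).
Carrying full precision, 431.541 ÷ 16.070 = 26.8538270068… km; 16.070 has 5 s.f., so the result keeps min(4, 5) = 4 s.f.
Rounded to 4 significant figures: 26.85 km.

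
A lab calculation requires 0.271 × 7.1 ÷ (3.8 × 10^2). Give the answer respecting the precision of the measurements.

0.0051

0.271 × 7.1 ÷ (3.8 × 10^2) = 0.00506342105263…
Multiplication/division keeps the fewest significant figures: 0.271 → 3 s.f., 7.1 → 2 s.f., 3.8 × 10^2 → 2 s.f.; limit is 2.
Rounded to 2 significant figures: 0.0051.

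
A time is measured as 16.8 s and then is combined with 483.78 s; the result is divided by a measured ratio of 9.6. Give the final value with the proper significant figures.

16.8 s + 483.78 s = 500.58 s; the sum is limited to 1 decimal place (4 s.f.).
Carrying full precision, 500.58 ÷ 9.6 = 52.14375 s; 9.6 has 2 s.f., so the result keeps min(4, 2) = 2 s.f.
Rounded to 2 significant figures: 52 s.

52 s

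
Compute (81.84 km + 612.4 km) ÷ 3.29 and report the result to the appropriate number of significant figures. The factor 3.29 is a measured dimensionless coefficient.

81.84 km + 612.4 km = 694.24 km; the sum is limited to 1 decimal place (4 s.f.).
Carrying full precision, 694.24 ÷ 3.29 = 211.015197568… km; 3.29 has 3 s.f., so the result keeps min(4, 3) = 3 s.f.
Rounded to 3 significant figures: 211 km.

211 km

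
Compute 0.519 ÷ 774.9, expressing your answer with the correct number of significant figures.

6.70 × 10⁻⁴

0.519 ÷ 774.9 = 0.000669763840496…
Multiplication/division keeps the fewest significant figures: 0.519 → 3 s.f., 774.9 → 4 s.f.; limit is 3.
Rounded to 3 significant figures: 6.70 × 10⁻⁴.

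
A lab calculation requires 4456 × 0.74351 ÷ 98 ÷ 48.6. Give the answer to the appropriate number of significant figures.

7.0 × 10^-1

4456 × 0.74351 ÷ 98 ÷ 48.6 = 0.695616141765…
Multiplication/division keeps the fewest significant figures: 4456 → 4 s.f., 0.74351 → 5 s.f., 98 → 2 s.f., 48.6 → 3 s.f.; limit is 2.
Rounded to 2 significant figures: 7.0 × 10^-1.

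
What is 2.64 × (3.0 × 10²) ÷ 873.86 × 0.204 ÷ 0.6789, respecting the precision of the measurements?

2.64 × (3.0 × 10²) ÷ 873.86 × 0.204 ÷ 0.6789 = 0.272337646415…
Multiplication/division keeps the fewest significant figures: 2.64 → 3 s.f., 3.0 × 10² → 2 s.f., 873.86 → 5 s.f., 0.204 → 3 s.f., 0.6789 → 4 s.f.; limit is 2.
Rounded to 2 significant figures: 0.27.

0.27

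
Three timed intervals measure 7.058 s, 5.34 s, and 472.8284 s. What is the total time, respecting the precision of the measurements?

485.23 s

7.058 s + 5.34 s + 472.8284 s = 485.2264 s.
Addition/subtraction keeps the fewest decimal places: 7.058 → 3 decimal places, 5.34 → 2 decimal places, 472.8284 → 4 decimal places; limit is 2.
Rounded to 2 decimal places: 485.23 s.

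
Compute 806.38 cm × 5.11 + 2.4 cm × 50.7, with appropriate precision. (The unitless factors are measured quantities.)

4.24 × 10³ cm

806.38 × 5.11 = 4120.6018 → 4.12 × 10³ cm (3 s.f., last digit at the 10^1 place).
2.4 × 50.7 = 121.68 → 1.2 × 10² cm (2 s.f., last digit at the 10^1 place).
Sum: 4242.2818 cm; keep the coarser place, 10^1.
Result: 4.24 × 10³ cm.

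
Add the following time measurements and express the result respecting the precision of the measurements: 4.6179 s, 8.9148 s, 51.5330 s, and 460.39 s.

525.46 s

4.6179 s + 8.9148 s + 51.5330 s + 460.39 s = 525.4557 s.
Addition/subtraction keeps the fewest decimal places: 4.6179 → 4 decimal places, 8.9148 → 4 decimal places, 51.5330 → 4 decimal places, 460.39 → 2 decimal places; limit is 2.
Rounded to 2 decimal places: 525.46 s.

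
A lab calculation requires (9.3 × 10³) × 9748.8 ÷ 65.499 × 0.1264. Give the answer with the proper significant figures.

(9.3 × 10³) × 9748.8 ÷ 65.499 × 0.1264 = 174963.119681…
Multiplication/division keeps the fewest significant figures: 9.3 × 10³ → 2 s.f., 9748.8 → 5 s.f., 65.499 → 5 s.f., 0.1264 → 4 s.f.; limit is 2.
Rounded to 2 significant figures: 1.7 × 10⁵.

1.7 × 10⁵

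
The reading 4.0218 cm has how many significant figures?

5

4.0218: zeros between nonzero digits are significant.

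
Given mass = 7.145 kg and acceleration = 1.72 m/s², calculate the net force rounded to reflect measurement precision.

12.3 N

net force = 7.145 kg × 1.72 m/s² = 12.2894 N.
7.145 has 4 significant figures; 1.72 has 3.
Division/multiplication keeps the fewest: 3 significant figures.
Rounded: 12.3 N.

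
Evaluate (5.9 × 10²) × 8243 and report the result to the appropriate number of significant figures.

4.9 × 10⁶

(5.9 × 10²) × 8243 = 4863370
Multiplication/division keeps the fewest significant figures: 5.9 × 10² → 2 s.f., 8243 → 4 s.f.; limit is 2.
Rounded to 2 significant figures: 4.9 × 10⁶.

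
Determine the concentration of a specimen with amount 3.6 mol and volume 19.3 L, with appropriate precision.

0.19 mol/L

concentration = 3.6 mol ÷ 19.3 L = 0.186528497409… mol/L.
3.6 has 2 significant figures; 19.3 has 3.
Division/multiplication keeps the fewest: 2 significant figures.
Rounded: 0.19 mol/L.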